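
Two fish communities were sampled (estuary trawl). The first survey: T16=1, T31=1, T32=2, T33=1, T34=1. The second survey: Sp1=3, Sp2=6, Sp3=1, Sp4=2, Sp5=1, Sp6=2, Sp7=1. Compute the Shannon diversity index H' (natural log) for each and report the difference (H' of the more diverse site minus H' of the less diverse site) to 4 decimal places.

0.1607

The first survey: N=6, proportions 0.166667, 0.166667, 0.333333, 0.166667, 0.166667, giving H' = 1.560710 (working shown to 6 dp, full precision carried).
The second survey: N=16, proportions 0.1875, 0.375, 0.0625, 0.125, 0.0625, 0.125, 0.0625, giving H' = 1.721402.
Difference = |1.560710 − 1.721402| = 0.160692, i.e. 0.1607 to 4 decimal places.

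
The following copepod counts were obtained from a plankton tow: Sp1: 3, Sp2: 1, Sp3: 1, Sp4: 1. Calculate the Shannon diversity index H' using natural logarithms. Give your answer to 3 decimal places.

1.242

Total N = 3+1+1+1 = 6, so the proportions are 0.5, 0.16667, 0.16667, 0.16667 (working shown to 5 dp, full precision carried).
Each pᵢ ln pᵢ term: 0.5×(-0.69315)=-0.34657, 0.16667×(-1.79176)=-0.29863, 0.16667×(-1.79176)=-0.29863, 0.16667×(-1.79176)=-0.29863.
Sum = -1.24245, so H' = 1.242.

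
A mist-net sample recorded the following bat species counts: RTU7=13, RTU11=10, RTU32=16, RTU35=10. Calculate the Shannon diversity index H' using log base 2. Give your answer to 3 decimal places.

1.971

Total N = 13+10+16+10 = 49, so the proportions are 0.26531, 0.20408, 0.32653, 0.20408 (working shown to 5 dp, full precision carried).
Each pᵢ log₂ pᵢ term: 0.26531×(-1.91427)=-0.50787, 0.20408×(-2.29278)=-0.46791, 0.32653×(-1.61471)=-0.52725, 0.20408×(-2.29278)=-0.46791.
Sum = -1.97095, so H' = 1.971.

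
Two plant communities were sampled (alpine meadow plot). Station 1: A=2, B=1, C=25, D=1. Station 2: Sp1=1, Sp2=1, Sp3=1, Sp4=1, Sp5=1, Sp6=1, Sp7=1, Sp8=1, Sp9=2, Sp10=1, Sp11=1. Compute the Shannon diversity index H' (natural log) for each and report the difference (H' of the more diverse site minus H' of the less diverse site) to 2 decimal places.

1.82

Station 1: N=29, proportions 0.069, 0.0345, 0.8621, 0.0345, giving H' = 0.5446 (working shown to 4 dp, full precision carried).
Station 2: N=12, proportions 0.0833, 0.0833, 0.0833, 0.0833, 0.0833, 0.0833, 0.0833, 0.0833, 0.1667, 0.0833, 0.0833, giving H' = 2.3694.
Difference = |0.5446 − 2.3694| = 1.8248, i.e. 1.82 to 2 decimal places.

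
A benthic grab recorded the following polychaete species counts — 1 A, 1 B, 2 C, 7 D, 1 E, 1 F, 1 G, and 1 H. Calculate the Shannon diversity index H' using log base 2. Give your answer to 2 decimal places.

Total N = 1+1+2+7+1+1+1+1 = 15, so the proportions are 0.0667, 0.0667, 0.1333, 0.4667, 0.0667, 0.0667, 0.0667, 0.0667 (working shown to 4 dp, full precision carried).
Each pᵢ log₂ pᵢ term: 0.0667×(-3.9069)=-0.2605, 0.0667×(-3.9069)=-0.2605, 0.1333×(-2.9069)=-0.3876, 0.4667×(-1.0995)=-0.5131, 0.0667×(-3.9069)=-0.2605, 0.0667×(-3.9069)=-0.2605, 0.0667×(-3.9069)=-0.2605, 0.0667×(-3.9069)=-0.2605.
Sum = -2.4635, so H' = 2.46.

2.46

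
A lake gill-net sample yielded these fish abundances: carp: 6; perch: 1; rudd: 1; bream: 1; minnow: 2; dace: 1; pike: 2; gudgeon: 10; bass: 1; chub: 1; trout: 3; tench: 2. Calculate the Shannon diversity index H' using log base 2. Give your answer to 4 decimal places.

Total N = 6+1+1+1+2+1+2+10+1+1+3+2 = 31, so the proportions are 0.193548, 0.032258, 0.032258, 0.032258, 0.064516, 0.032258, 0.064516, 0.322581, 0.032258, 0.032258, 0.096774, 0.064516 (working shown to 6 dp, full precision carried).
Each pᵢ log₂ pᵢ term: 0.193548×(-2.369234)=-0.458561, 0.032258×(-4.954196)=-0.159813, 0.032258×(-4.954196)=-0.159813, 0.032258×(-4.954196)=-0.159813, 0.064516×(-3.954196)=-0.255109, 0.032258×(-4.954196)=-0.159813, 0.064516×(-3.954196)=-0.255109, 0.322581×(-1.632268)=-0.526538, 0.032258×(-4.954196)=-0.159813, 0.032258×(-4.954196)=-0.159813, 0.096774×(-3.369234)=-0.326055, 0.064516×(-3.954196)=-0.255109.
Sum = -3.035359, so H' = 3.0354.

3.0354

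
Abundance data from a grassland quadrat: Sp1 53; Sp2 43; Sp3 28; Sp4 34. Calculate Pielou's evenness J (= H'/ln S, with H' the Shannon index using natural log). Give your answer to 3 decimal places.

0.979

Total N = 53+43+28+34 = 158, so the proportions are 0.33544, 0.27215, 0.17722, 0.21519 (working shown to 5 dp, full precision carried).
H' = −Σ pᵢ ln pᵢ = −((-0.36641) + (-0.35418) + (-0.30665) + (-0.33058)) = 1.35782.
With S = 4 species, ln S = 1.38629, so J = 1.35782/1.38629 = 0.97946, i.e. 0.979 to 3 decimal places.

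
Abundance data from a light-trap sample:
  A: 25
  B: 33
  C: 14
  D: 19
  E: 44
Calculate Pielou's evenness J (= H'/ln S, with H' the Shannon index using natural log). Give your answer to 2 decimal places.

0.95

Total N = 25+33+14+19+44 = 135, so the proportions are 0.1852, 0.2444, 0.1037, 0.1407, 0.3259 (working shown to 4 dp, full precision carried).
H' = −Σ pᵢ ln pᵢ = −((-0.3123) + (-0.3444) + (-0.2350) + (-0.2760) + (-0.3654)) = 1.5330.
With S = 5 species, ln S = 1.6094, so J = 1.5330/1.6094 = 0.9525, i.e. 0.95 to 2 decimal places.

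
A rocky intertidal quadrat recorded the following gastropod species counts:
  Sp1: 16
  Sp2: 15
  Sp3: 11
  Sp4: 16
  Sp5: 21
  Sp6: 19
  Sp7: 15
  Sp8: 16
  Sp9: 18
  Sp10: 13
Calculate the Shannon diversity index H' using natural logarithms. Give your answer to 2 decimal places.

Total N = 16+15+11+16+21+19+15+16+18+13 = 160, so the proportions are 0.1, 0.0938, 0.0688, 0.1, 0.1313, 0.1187, 0.0938, 0.1, 0.1125, 0.0813 (working shown to 4 dp, full precision carried).
Each pᵢ ln pᵢ term: 0.1×(-2.3026)=-0.2303, 0.0938×(-2.3671)=-0.2219, 0.0688×(-2.6773)=-0.1841, 0.1×(-2.3026)=-0.2303, 0.1313×(-2.0307)=-0.2665, 0.1187×(-2.1307)=-0.2530, 0.0938×(-2.3671)=-0.2219, 0.1×(-2.3026)=-0.2303, 0.1125×(-2.1848)=-0.2458, 0.0813×(-2.5102)=-0.2040.
Sum = -2.2880, so H' = 2.29.

2.29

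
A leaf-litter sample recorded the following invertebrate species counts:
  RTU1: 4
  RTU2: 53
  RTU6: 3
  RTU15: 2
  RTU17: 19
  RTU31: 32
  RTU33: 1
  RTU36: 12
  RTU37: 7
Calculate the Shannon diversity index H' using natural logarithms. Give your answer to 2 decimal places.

1.65

Total N = 4+53+3+2+19+32+1+12+7 = 133, so the proportions are 0.0301, 0.3985, 0.0226, 0.015, 0.1429, 0.2406, 0.0075, 0.0902, 0.0526 (working shown to 4 dp, full precision carried).
Each pᵢ ln pᵢ term: 0.0301×(-3.5041)=-0.1054, 0.3985×(-0.9201)=-0.3666, 0.0226×(-3.7917)=-0.0855, 0.015×(-4.1972)=-0.0631, 0.1429×(-1.9459)=-0.2780, 0.2406×(-1.4246)=-0.3428, 0.0075×(-4.8903)=-0.0368, 0.0902×(-2.4054)=-0.2170, 0.0526×(-2.9444)=-0.1550.
Sum = -1.6502, so H' = 1.65.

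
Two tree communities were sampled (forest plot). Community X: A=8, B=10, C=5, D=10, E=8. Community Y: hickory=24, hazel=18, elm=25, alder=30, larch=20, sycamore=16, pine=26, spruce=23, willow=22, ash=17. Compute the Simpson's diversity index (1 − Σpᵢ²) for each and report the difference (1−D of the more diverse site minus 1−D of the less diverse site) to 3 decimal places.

0.106

Community X: N=41, proportions 0.19512, 0.2439, 0.12195, 0.2439, 0.19512, giving 1−D = 0.79001 (working shown to 5 dp, full precision carried).
Community Y: N=221, proportions 0.1086, 0.08145, 0.11312, 0.13575, 0.0905, 0.0724, 0.11765, 0.10407, 0.09955, 0.07692, giving 1−D = 0.89642.
Difference = |0.79001 − 0.89642| = 0.10641, i.e. 0.106 to 3 decimal places.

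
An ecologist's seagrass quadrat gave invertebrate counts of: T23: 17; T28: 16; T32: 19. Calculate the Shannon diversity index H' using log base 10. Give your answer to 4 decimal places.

Total N = 17+16+19 = 52, so the proportions are 0.326923, 0.307692, 0.365385 (working shown to 6 dp, full precision carried).
Each pᵢ log₁₀ pᵢ term: 0.326923×(-0.485554)=-0.158739, 0.307692×(-0.511883)=-0.157503, 0.365385×(-0.437250)=-0.159764.
Sum = -0.476006, so H' = 0.4760.

0.4760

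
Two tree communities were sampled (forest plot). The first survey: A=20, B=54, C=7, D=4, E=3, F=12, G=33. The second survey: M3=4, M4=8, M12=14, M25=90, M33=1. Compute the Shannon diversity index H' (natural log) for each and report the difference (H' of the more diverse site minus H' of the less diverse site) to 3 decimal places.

0.764

The first survey: N=133, proportions 0.15038, 0.40602, 0.05263, 0.03008, 0.02256, 0.09023, 0.24812, giving H' = 1.55963 (working shown to 5 dp, full precision carried).
The second survey: N=117, proportions 0.03419, 0.06838, 0.11966, 0.76923, 0.00855, giving H' = 0.79542.
Difference = |1.55963 − 0.79542| = 0.76421, i.e. 0.764 to 3 decimal places.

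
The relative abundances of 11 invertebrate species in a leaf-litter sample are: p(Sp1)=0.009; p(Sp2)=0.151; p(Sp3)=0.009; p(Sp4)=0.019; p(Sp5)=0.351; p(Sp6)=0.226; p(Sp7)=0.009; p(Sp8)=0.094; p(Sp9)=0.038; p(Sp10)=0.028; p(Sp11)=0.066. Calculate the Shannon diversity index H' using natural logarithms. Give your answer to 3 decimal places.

1.818

Each pᵢ ln pᵢ term (working shown to 5 dp, full precision carried): 0.009×(-4.71053)=-0.04239, 0.151×(-1.89048)=-0.28546, 0.009×(-4.71053)=-0.04239, 0.019×(-3.96332)=-0.07530, 0.351×(-1.04697)=-0.36749, 0.226×(-1.48722)=-0.33611, 0.009×(-4.71053)=-0.04239, 0.094×(-2.36446)=-0.22226, 0.038×(-3.27017)=-0.12427, 0.028×(-3.57555)=-0.10012, 0.066×(-2.71810)=-0.17939.
Sum = -1.81758, so H' = 1.818.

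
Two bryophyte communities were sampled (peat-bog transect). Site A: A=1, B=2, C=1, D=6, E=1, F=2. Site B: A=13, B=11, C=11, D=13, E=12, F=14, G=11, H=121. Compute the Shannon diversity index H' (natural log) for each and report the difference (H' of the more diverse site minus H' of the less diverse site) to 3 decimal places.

Site A: N=13, proportions 0.07692, 0.15385, 0.07692, 0.46154, 0.07692, 0.15385, giving H' = 1.52471 (working shown to 5 dp, full precision carried).
Site B: N=206, proportions 0.06311, 0.0534, 0.0534, 0.06311, 0.05825, 0.06796, 0.0534, 0.58738, giving H' = 1.47897.
Difference = |1.52471 − 1.47897| = 0.04574, i.e. 0.046 to 3 decimal places.

0.046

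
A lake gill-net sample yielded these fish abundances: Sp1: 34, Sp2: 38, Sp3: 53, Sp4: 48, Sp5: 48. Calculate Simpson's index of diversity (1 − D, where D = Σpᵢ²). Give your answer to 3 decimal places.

Total N = 34+38+53+48+48 = 221, so the proportions are 0.15385, 0.17195, 0.23982, 0.21719, 0.21719 (working shown to 5 dp, full precision carried).
D = 0.15385² + 0.17195² + 0.23982² + 0.21719² + 0.21719² = 0.02367 + 0.02957 + 0.05751 + 0.04717 + 0.04717 = 0.20509.
So 1 − D = 0.79491, i.e. 0.795 to 3 decimal places.

0.795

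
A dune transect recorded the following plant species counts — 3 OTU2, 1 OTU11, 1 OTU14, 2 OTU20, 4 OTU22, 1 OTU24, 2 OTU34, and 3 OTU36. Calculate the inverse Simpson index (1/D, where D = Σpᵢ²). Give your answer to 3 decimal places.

Total N = 3+1+1+2+4+1+2+3 = 17, so the proportions are 0.1764706, 0.0588235, 0.0588235, 0.1176471, 0.2352941, 0.0588235, 0.1176471, 0.1764706 (working shown to 7 dp, full precision carried).
D = 0.1764706² + 0.0588235² + 0.0588235² + 0.1176471² + 0.2352941² + 0.0588235² + 0.1176471² + 0.1764706² = 0.0311419 + 0.0034602 + 0.0034602 + 0.0138408 + 0.0553633 + 0.0034602 + 0.0138408 + 0.0311419 = 0.1557093.
So 1/D = 6.42222, i.e. 6.422 to 3 decimal places.

6.422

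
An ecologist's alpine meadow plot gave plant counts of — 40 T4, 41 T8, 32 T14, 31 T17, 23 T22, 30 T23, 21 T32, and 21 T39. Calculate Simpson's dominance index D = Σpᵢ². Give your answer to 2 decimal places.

Total N = 40+41+32+31+23+30+21+21 = 239, so the proportions are 0.1674, 0.1715, 0.1339, 0.1297, 0.0962, 0.1255, 0.0879, 0.0879 (working shown to 4 dp, full precision carried).
D = 0.1674² + 0.1715² + 0.1339² + 0.1297² + 0.0962² + 0.1255² + 0.0879² + 0.0879² = 0.0280 + 0.0294 + 0.0179 + 0.0168 + 0.0093 + 0.0158 + 0.0077 + 0.0077 = 0.1326.
To 2 decimal places, D = 0.13.

0.13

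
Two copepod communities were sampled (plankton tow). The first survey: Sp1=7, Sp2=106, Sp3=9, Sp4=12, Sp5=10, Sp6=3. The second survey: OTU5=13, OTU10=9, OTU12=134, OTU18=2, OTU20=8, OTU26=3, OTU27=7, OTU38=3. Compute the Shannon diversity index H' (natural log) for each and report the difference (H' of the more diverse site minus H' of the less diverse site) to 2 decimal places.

The first survey: N=147, proportions 0.0476, 0.7211, 0.0612, 0.0816, 0.068, 0.0204, giving H' = 1.0186 (working shown to 4 dp, full precision carried).
The second survey: N=179, proportions 0.0726, 0.0503, 0.7486, 0.0112, 0.0447, 0.0168, 0.0391, 0.0168, giving H' = 1.0105.
Difference = |1.0186 − 1.0105| = 0.0081, i.e. 0.01 to 2 decimal places.

0.01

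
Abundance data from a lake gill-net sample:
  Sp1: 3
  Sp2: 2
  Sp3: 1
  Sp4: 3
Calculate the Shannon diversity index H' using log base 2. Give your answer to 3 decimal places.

1.891

Total N = 3+2+1+3 = 9, so the proportions are 0.33333, 0.22222, 0.11111, 0.33333 (working shown to 5 dp, full precision carried).
Each pᵢ log₂ pᵢ term: 0.33333×(-1.58496)=-0.52832, 0.22222×(-2.16993)=-0.48221, 0.11111×(-3.16993)=-0.35221, 0.33333×(-1.58496)=-0.52832.
Sum = -1.89106, so H' = 1.891.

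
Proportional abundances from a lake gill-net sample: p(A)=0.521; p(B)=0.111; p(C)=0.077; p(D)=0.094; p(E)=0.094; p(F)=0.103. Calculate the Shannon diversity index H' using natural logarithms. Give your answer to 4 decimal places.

Each pᵢ ln pᵢ term (working shown to 6 dp, full precision carried): 0.521×(-0.652005)=-0.339695, 0.111×(-2.198225)=-0.244003, 0.077×(-2.563950)=-0.197424, 0.094×(-2.364460)=-0.222259, 0.094×(-2.364460)=-0.222259, 0.103×(-2.273026)=-0.234122.
Sum = -1.459762, so H' = 1.4598.

1.4598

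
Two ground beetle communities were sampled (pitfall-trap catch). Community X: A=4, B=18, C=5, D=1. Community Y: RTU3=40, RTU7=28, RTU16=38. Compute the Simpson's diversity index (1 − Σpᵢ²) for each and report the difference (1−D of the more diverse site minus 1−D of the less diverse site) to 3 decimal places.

Community X: N=28, proportions 0.14286, 0.64286, 0.17857, 0.03571, giving 1−D = 0.53316 (working shown to 5 dp, full precision carried).
Community Y: N=106, proportions 0.37736, 0.26415, 0.35849, giving 1−D = 0.65931.
Difference = |0.53316 − 0.65931| = 0.12615, i.e. 0.126 to 3 decimal places.

0.126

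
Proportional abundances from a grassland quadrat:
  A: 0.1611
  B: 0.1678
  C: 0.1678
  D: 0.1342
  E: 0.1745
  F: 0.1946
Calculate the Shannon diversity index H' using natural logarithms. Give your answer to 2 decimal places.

Each pᵢ ln pᵢ term (working shown to 4 dp, full precision carried): 0.1611×(-1.8257)=-0.2941, 0.1678×(-1.7850)=-0.2995, 0.1678×(-1.7850)=-0.2995, 0.1342×(-2.0084)=-0.2695, 0.1745×(-1.7458)=-0.3046, 0.1946×(-1.6368)=-0.3185.
Sum = -1.7859, so H' = 1.79.

1.79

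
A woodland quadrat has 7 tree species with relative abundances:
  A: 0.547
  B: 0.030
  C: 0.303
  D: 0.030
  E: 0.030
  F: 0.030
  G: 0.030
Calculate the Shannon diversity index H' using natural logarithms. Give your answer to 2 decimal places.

Each pᵢ ln pᵢ term (working shown to 4 dp, full precision carried): 0.547×(-0.6033)=-0.3300, 0.03×(-3.5066)=-0.1052, 0.303×(-1.1940)=-0.3618, 0.03×(-3.5066)=-0.1052, 0.03×(-3.5066)=-0.1052, 0.03×(-3.5066)=-0.1052, 0.03×(-3.5066)=-0.1052.
Sum = -1.2178, so H' = 1.22.

1.22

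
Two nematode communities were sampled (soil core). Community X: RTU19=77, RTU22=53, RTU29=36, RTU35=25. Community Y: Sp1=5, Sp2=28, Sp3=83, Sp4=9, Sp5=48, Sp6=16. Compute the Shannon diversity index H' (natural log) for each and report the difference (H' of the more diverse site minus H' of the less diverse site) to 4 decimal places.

0.1398

Community X: N=191, proportions 0.403141, 0.277487, 0.188482, 0.13089, giving H' = 1.302655 (working shown to 6 dp, full precision carried).
Community Y: N=189, proportions 0.026455, 0.148148, 0.439153, 0.047619, 0.253968, 0.084656, giving H' = 1.442452.
Difference = |1.302655 − 1.442452| = 0.139797, i.e. 0.1398 to 4 decimal places.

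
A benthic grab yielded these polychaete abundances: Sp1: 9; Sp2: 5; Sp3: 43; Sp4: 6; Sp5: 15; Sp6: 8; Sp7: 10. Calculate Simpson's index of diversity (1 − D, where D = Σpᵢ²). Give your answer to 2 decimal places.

Total N = 9+5+43+6+15+8+10 = 96, so the proportions are 0.0938, 0.0521, 0.4479, 0.0625, 0.1562, 0.0833, 0.1042 (working shown to 4 dp, full precision carried).
D = 0.0938² + 0.0521² + 0.4479² + 0.0625² + 0.1562² + 0.0833² + 0.1042² = 0.0088 + 0.0027 + 0.2006 + 0.0039 + 0.0244 + 0.0069 + 0.0109 = 0.2582.
So 1 − D = 0.7418, i.e. 0.74 to 2 decimal places.

0.74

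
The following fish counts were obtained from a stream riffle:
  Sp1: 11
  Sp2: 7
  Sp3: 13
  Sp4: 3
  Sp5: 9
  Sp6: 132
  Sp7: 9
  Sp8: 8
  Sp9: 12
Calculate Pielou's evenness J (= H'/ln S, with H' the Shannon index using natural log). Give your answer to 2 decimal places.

Total N = 11+7+13+3+9+132+9+8+12 = 204, so the proportions are 0.0539, 0.0343, 0.0637, 0.0147, 0.0441, 0.6471, 0.0441, 0.0392, 0.0588 (working shown to 4 dp, full precision carried).
H' = −Σ pᵢ ln pᵢ = −((-0.1575) + (-0.1157) + (-0.1754) + (-0.0621) + (-0.1377) + (-0.2817) + (-0.1377) + (-0.1270) + (-0.1667)) = 1.3614.
With S = 9 species, ln S = 2.1972, so J = 1.3614/2.1972 = 0.6196, i.e. 0.62 to 2 decimal places.

0.62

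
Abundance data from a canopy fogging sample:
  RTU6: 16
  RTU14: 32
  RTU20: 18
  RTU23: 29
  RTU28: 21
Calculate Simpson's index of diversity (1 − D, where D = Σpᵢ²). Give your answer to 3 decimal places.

Total N = 16+32+18+29+21 = 116, so the proportions are 0.13793, 0.27586, 0.15517, 0.25, 0.18103 (working shown to 5 dp, full precision carried).
D = 0.13793² + 0.27586² + 0.15517² + 0.25² + 0.18103² = 0.01902 + 0.07610 + 0.02408 + 0.06250 + 0.03277 = 0.21448.
So 1 − D = 0.78552, i.e. 0.786 to 3 decimal places.

0.786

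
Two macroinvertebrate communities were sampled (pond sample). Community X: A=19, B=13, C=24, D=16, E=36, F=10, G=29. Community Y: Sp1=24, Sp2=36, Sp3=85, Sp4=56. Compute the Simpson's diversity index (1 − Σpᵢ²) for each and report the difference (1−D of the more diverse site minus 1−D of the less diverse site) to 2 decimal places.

0.14

Community X: N=147, proportions 0.1293, 0.0884, 0.1633, 0.1088, 0.2449, 0.068, 0.1973, giving 1−D = 0.8334 (working shown to 4 dp, full precision carried).
Community Y: N=201, proportions 0.1194, 0.1791, 0.4229, 0.2786, giving 1−D = 0.6972.
Difference = |0.8334 − 0.6972| = 0.1362, i.e. 0.14 to 2 decimal places.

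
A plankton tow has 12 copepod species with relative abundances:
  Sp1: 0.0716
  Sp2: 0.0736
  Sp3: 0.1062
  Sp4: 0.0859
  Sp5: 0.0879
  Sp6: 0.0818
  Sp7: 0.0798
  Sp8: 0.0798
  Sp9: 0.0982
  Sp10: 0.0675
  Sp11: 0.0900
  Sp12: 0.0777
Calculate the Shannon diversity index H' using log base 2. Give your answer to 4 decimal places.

3.5734

Each pᵢ log₂ pᵢ term (working shown to 6 dp, full precision carried): 0.0716×(-3.803897)=-0.272359, 0.0736×(-3.764150)=-0.277041, 0.1062×(-3.235144)=-0.343572, 0.0859×(-3.541198)=-0.304189, 0.0879×(-3.507993)=-0.308353, 0.0818×(-3.611755)=-0.295442, 0.0798×(-3.647467)=-0.291068, 0.0798×(-3.647467)=-0.291068, 0.0982×(-3.348133)=-0.328787, 0.0675×(-3.888969)=-0.262505, 0.09×(-3.473931)=-0.312654, 0.0777×(-3.685942)=-0.286398.
Sum = -3.573435, so H' = 3.5734.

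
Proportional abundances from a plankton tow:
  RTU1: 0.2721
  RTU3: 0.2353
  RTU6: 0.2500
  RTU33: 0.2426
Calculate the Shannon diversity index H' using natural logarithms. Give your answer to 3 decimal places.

Each pᵢ ln pᵢ term (working shown to 5 dp, full precision carried): 0.2721×(-1.30159)=-0.35416, 0.2353×(-1.44689)=-0.34045, 0.25×(-1.38629)=-0.34657, 0.2426×(-1.41634)=-0.34360.
Sum = -1.38479, so H' = 1.385.

1.385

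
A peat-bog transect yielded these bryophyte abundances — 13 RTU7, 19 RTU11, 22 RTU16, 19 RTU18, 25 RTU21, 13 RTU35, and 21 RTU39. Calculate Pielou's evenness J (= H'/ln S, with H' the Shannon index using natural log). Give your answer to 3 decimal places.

0.987

Total N = 13+19+22+19+25+13+21 = 132, so the proportions are 0.09848, 0.14394, 0.16667, 0.14394, 0.18939, 0.09848, 0.15909 (working shown to 5 dp, full precision carried).
H' = −Σ pᵢ ln pᵢ = −((-0.22827) + (-0.27901) + (-0.29863) + (-0.27901) + (-0.31514) + (-0.22827) + (-0.29245)) = 1.92078.
With S = 7 species, ln S = 1.94591, so J = 1.92078/1.94591 = 0.98708, i.e. 0.987 to 3 decimal places.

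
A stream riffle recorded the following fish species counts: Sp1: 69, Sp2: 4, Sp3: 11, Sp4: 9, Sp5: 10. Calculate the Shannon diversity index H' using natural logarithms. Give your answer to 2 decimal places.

Total N = 69+4+11+9+10 = 103, so the proportions are 0.6699, 0.0388, 0.1068, 0.0874, 0.0971 (working shown to 4 dp, full precision carried).
Each pᵢ ln pᵢ term: 0.6699×(-0.4006)=-0.2684, 0.0388×(-3.2484)=-0.1262, 0.1068×(-2.2368)=-0.2389, 0.0874×(-2.4375)=-0.2130, 0.0971×(-2.3321)=-0.2264.
Sum = -1.0728, so H' = 1.07.

1.07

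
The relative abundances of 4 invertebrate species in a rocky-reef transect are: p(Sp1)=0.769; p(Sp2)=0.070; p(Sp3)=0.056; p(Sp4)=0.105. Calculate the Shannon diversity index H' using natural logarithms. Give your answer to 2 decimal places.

0.79

Each pᵢ ln pᵢ term (working shown to 4 dp, full precision carried): 0.769×(-0.2627)=-0.2020, 0.07×(-2.6593)=-0.1861, 0.056×(-2.8824)=-0.1614, 0.105×(-2.2538)=-0.2366.
Sum = -0.7862, so H' = 0.79.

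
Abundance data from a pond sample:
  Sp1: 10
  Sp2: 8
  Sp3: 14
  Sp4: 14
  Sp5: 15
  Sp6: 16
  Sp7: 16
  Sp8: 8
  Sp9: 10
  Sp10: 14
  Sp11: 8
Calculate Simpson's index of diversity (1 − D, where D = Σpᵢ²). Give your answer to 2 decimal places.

Total N = 10+8+14+14+15+16+16+8+10+14+8 = 133, so the proportions are 0.0752, 0.0602, 0.1053, 0.1053, 0.1128, 0.1203, 0.1203, 0.0602, 0.0752, 0.1053, 0.0602 (working shown to 4 dp, full precision carried).
D = 0.0752² + 0.0602² + 0.1053² + 0.1053² + 0.1128² + 0.1203² + 0.1203² + 0.0602² + 0.0752² + 0.1053² + 0.0602² = 0.0057 + 0.0036 + 0.0111 + 0.0111 + 0.0127 + 0.0145 + 0.0145 + 0.0036 + 0.0057 + 0.0111 + 0.0036 = 0.0971.
So 1 − D = 0.9029, i.e. 0.90 to 2 decimal places.

0.90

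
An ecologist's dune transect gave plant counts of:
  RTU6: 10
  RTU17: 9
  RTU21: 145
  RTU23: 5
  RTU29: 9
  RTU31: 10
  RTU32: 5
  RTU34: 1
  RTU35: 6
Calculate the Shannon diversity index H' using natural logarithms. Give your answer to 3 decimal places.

Total N = 10+9+145+5+9+10+5+1+6 = 200, so the proportions are 0.05, 0.045, 0.725, 0.025, 0.045, 0.05, 0.025, 0.005, 0.03 (working shown to 5 dp, full precision carried).
Each pᵢ ln pᵢ term: 0.05×(-2.99573)=-0.14979, 0.045×(-3.10109)=-0.13955, 0.725×(-0.32158)=-0.23315, 0.025×(-3.68888)=-0.09222, 0.045×(-3.10109)=-0.13955, 0.05×(-2.99573)=-0.14979, 0.025×(-3.68888)=-0.09222, 0.005×(-5.29832)=-0.02649, 0.03×(-3.50656)=-0.10520.
Sum = -1.12795, so H' = 1.128.

1.128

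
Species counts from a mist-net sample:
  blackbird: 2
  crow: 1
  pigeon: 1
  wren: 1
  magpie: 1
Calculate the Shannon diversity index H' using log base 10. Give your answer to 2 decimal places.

0.68

Total N = 2+1+1+1+1 = 6, so the proportions are 0.3333, 0.1667, 0.1667, 0.1667, 0.1667 (working shown to 4 dp, full precision carried).
Each pᵢ log₁₀ pᵢ term: 0.3333×(-0.4771)=-0.1590, 0.1667×(-0.7782)=-0.1297, 0.1667×(-0.7782)=-0.1297, 0.1667×(-0.7782)=-0.1297, 0.1667×(-0.7782)=-0.1297.
Sum = -0.6778, so H' = 0.68.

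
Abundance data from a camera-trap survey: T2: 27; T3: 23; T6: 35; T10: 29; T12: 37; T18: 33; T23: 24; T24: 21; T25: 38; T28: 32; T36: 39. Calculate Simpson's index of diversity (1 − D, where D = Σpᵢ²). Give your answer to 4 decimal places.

0.9056

Total N = 27+23+35+29+37+33+24+21+38+32+39 = 338, so the proportions are 0.079882, 0.068047, 0.10355, 0.085799, 0.109467, 0.097633, 0.071006, 0.06213, 0.112426, 0.094675, 0.115385 (working shown to 6 dp, full precision carried).
D = 0.079882² + 0.068047² + 0.10355² + 0.085799² + 0.109467² + 0.097633² + 0.071006² + 0.06213² + 0.112426² + 0.094675² + 0.115385² = 0.006381 + 0.004630 + 0.010723 + 0.007361 + 0.011983 + 0.009532 + 0.005042 + 0.003860 + 0.012640 + 0.008963 + 0.013314 = 0.094429.
So 1 − D = 0.905571, i.e. 0.9056 to 4 decimal places.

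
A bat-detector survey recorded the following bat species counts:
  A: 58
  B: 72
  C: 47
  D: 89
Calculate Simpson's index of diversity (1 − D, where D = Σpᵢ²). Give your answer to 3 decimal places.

Total N = 58+72+47+89 = 266, so the proportions are 0.21805, 0.27068, 0.17669, 0.33459 (working shown to 5 dp, full precision carried).
D = 0.21805² + 0.27068² + 0.17669² + 0.33459² = 0.04754 + 0.07327 + 0.03122 + 0.11195 = 0.26398.
So 1 − D = 0.73602, i.e. 0.736 to 3 decimal places.

0.736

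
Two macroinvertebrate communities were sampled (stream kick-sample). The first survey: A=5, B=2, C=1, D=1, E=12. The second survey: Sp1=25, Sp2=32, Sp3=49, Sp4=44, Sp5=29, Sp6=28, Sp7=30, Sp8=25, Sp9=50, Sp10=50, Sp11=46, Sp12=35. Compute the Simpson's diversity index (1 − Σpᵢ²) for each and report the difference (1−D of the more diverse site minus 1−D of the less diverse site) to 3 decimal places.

The first survey: N=21, proportions 0.2381, 0.09524, 0.04762, 0.04762, 0.57143, giving 1−D = 0.60317 (working shown to 5 dp, full precision carried).
The second survey: N=443, proportions 0.05643, 0.07223, 0.11061, 0.09932, 0.06546, 0.06321, 0.06772, 0.05643, 0.11287, 0.11287, 0.10384, 0.07901, giving 1−D = 0.91094.
Difference = |0.60317 − 0.91094| = 0.30777, i.e. 0.308 to 3 decimal places.

0.308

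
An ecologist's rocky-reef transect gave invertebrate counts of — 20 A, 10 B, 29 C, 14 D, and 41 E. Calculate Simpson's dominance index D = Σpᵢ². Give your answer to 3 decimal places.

0.248

Total N = 20+10+29+14+41 = 114, so the proportions are 0.17544, 0.08772, 0.25439, 0.12281, 0.35965 (working shown to 5 dp, full precision carried).
D = 0.17544² + 0.08772² + 0.25439² + 0.12281² + 0.35965² = 0.03078 + 0.00769 + 0.06471 + 0.01508 + 0.12935 = 0.24761.
To 3 decimal places, D = 0.248.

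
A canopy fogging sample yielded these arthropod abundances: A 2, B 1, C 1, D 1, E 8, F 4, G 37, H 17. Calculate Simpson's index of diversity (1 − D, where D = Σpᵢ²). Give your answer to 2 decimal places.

0.65

Total N = 2+1+1+1+8+4+37+17 = 71, so the proportions are 0.0282, 0.0141, 0.0141, 0.0141, 0.1127, 0.0563, 0.5211, 0.2394 (working shown to 4 dp, full precision carried).
D = 0.0282² + 0.0141² + 0.0141² + 0.0141² + 0.1127² + 0.0563² + 0.5211² + 0.2394² = 0.0008 + 0.0002 + 0.0002 + 0.0002 + 0.0127 + 0.0032 + 0.2716 + 0.0573 = 0.3462.
So 1 − D = 0.6538, i.e. 0.65 to 2 decimal places.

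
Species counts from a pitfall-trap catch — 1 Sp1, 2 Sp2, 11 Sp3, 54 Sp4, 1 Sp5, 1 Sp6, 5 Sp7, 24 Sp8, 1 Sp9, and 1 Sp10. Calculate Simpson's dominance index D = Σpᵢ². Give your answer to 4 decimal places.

Total N = 1+2+11+54+1+1+5+24+1+1 = 101, so the proportions are 0.009901, 0.019802, 0.108911, 0.534653, 0.009901, 0.009901, 0.049505, 0.237624, 0.009901, 0.009901 (working shown to 6 dp, full precision carried).
D = 0.009901² + 0.019802² + 0.108911² + 0.534653² + 0.009901² + 0.009901² + 0.049505² + 0.237624² + 0.009901² + 0.009901² = 0.000098 + 0.000392 + 0.011862 + 0.285854 + 0.000098 + 0.000098 + 0.002451 + 0.056465 + 0.000098 + 0.000098 = 0.357514.
To 4 decimal places, D = 0.3575.

0.3575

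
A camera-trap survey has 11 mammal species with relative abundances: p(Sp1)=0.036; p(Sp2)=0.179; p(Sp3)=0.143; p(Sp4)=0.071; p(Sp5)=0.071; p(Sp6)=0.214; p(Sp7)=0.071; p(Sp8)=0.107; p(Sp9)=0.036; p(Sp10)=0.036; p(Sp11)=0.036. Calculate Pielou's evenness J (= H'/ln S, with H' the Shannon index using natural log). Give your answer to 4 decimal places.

0.9163

H' = −Σ pᵢ ln pᵢ = −((-0.119673) + (-0.307946) + (-0.278122) + (-0.187800) + (-0.187800) + (-0.329941) + (-0.187800) + (-0.239137) + (-0.119673) + (-0.119673) + (-0.119673)) = 2.197237 (working shown to 6 dp, full precision carried).
With S = 11 species, ln S = 2.397895, so J = 2.197237/2.397895 = 0.916319, i.e. 0.9163 to 4 decimal places.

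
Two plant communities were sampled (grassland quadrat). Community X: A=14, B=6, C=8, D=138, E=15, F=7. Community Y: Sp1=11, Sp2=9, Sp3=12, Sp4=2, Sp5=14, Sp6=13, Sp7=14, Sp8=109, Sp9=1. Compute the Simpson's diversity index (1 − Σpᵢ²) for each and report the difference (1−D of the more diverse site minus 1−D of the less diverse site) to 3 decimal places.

Community X: N=188, proportions 0.074468, 0.031915, 0.042553, 0.734043, 0.079787, 0.037234, giving 1−D = 0.445054 (working shown to 6 dp, full precision carried).
Community Y: N=185, proportions 0.059459, 0.048649, 0.064865, 0.010811, 0.075676, 0.07027, 0.075676, 0.589189, 0.005405, giving 1−D = 0.626209.
Difference = |0.445054 − 0.626209| = 0.181155, i.e. 0.181 to 3 decimal places.

0.181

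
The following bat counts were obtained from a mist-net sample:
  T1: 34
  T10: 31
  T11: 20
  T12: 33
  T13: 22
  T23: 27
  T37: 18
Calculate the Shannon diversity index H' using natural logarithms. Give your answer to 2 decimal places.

1.92

Total N = 34+31+20+33+22+27+18 = 185, so the proportions are 0.1838, 0.1676, 0.1081, 0.1784, 0.1189, 0.1459, 0.0973 (working shown to 4 dp, full precision carried).
Each pᵢ ln pᵢ term: 0.1838×(-1.6940)=-0.3113, 0.1676×(-1.7864)=-0.2993, 0.1081×(-2.2246)=-0.2405, 0.1784×(-1.7238)=-0.3075, 0.1189×(-2.1293)=-0.2532, 0.1459×(-1.9245)=-0.2809, 0.0973×(-2.3300)=-0.2267.
Sum = -1.9195, so H' = 1.92.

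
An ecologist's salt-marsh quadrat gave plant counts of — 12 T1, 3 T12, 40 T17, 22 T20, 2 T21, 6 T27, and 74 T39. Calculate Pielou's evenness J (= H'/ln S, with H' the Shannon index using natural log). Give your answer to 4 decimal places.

Total N = 12+3+40+22+2+6+74 = 159, so the proportions are 0.075472, 0.018868, 0.251572, 0.138365, 0.012579, 0.037736, 0.465409 (working shown to 6 dp, full precision carried).
H' = −Σ pᵢ ln pᵢ = −((-0.195019) + (-0.074911) + (-0.347176) + (-0.273666) + (-0.055041) + (-0.123666) + (-0.355963)) = 1.425442.
With S = 7 species, ln S = 1.945910, so J = 1.425442/1.945910 = 0.732532, i.e. 0.7325 to 4 decimal places.

0.7325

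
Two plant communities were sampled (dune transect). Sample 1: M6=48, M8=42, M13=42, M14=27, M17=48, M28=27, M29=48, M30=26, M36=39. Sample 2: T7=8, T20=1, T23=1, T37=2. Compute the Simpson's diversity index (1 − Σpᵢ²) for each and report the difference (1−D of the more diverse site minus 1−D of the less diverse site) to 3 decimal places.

0.369

Sample 1: N=347, proportions 0.13833, 0.12104, 0.12104, 0.07781, 0.13833, 0.07781, 0.13833, 0.07493, 0.11239, giving 1−D = 0.88294 (working shown to 5 dp, full precision carried).
Sample 2: N=12, proportions 0.66667, 0.08333, 0.08333, 0.16667, giving 1−D = 0.51389.
Difference = |0.88294 − 0.51389| = 0.36905, i.e. 0.369 to 3 decimal places.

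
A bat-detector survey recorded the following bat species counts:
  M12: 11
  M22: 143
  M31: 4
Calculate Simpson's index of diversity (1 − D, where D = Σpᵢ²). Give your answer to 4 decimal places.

Total N = 11+143+4 = 158, so the proportions are 0.06962, 0.905063, 0.025316 (working shown to 6 dp, full precision carried).
D = 0.06962² + 0.905063² + 0.025316² = 0.004847 + 0.819140 + 0.000641 = 0.824627.
So 1 − D = 0.175373, i.e. 0.1754 to 4 decimal places.

0.1754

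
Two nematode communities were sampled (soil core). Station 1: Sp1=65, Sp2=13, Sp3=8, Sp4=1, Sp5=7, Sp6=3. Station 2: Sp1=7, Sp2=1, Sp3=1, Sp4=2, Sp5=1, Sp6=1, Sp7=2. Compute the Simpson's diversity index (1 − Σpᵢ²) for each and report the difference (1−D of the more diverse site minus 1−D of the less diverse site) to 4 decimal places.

Station 1: N=97, proportions 0.670103, 0.134021, 0.082474, 0.010309, 0.072165, 0.030928, giving 1−D = 0.519928 (working shown to 6 dp, full precision carried).
Station 2: N=15, proportions 0.466667, 0.066667, 0.066667, 0.133333, 0.066667, 0.066667, 0.133333, giving 1−D = 0.728889.
Difference = |0.519928 − 0.728889| = 0.208961, i.e. 0.2090 to 4 decimal places.

0.2090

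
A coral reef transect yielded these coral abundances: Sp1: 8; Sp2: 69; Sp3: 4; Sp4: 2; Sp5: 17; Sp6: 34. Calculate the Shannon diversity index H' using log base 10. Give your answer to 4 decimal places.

0.5592

Total N = 8+69+4+2+17+34 = 134, so the proportions are 0.059701, 0.514925, 0.029851, 0.014925, 0.126866, 0.253731 (working shown to 6 dp, full precision carried).
Each pᵢ log₁₀ pᵢ term: 0.059701×(-1.224015)=-0.073076, 0.514925×(-0.288256)=-0.148430, 0.029851×(-1.525045)=-0.045524, 0.014925×(-1.826075)=-0.027255, 0.126866×(-0.896656)=-0.113755, 0.253731×(-0.595626)=-0.151129.
Sum = -0.559168, so H' = 0.5592.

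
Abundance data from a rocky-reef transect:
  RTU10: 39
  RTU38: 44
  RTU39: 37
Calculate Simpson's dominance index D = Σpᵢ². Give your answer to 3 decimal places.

0.335

Total N = 39+44+37 = 120, so the proportions are 0.325, 0.36667, 0.30833 (working shown to 5 dp, full precision carried).
D = 0.325² + 0.36667² + 0.30833² = 0.10563 + 0.13444 + 0.09507 = 0.33514.
To 3 decimal places, D = 0.335.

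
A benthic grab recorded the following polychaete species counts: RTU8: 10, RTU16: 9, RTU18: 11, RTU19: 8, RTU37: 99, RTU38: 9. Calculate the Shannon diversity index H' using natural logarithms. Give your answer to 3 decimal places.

Total N = 10+9+11+8+99+9 = 146, so the proportions are 0.06849, 0.06164, 0.07534, 0.05479, 0.67808, 0.06164 (working shown to 5 dp, full precision carried).
Each pᵢ ln pᵢ term: 0.06849×(-2.68102)=-0.18363, 0.06164×(-2.78638)=-0.17176, 0.07534×(-2.58571)=-0.19481, 0.05479×(-2.90417)=-0.15913, 0.67808×(-0.38849)=-0.26343, 0.06164×(-2.78638)=-0.17176.
Sum = -1.14453, so H' = 1.145.

1.145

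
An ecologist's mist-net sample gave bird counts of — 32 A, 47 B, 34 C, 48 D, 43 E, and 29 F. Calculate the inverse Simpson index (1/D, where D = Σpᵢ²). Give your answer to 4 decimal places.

5.7859

Total N = 32+47+34+48+43+29 = 233, so the proportions are 0.13733906, 0.20171674, 0.14592275, 0.20600858, 0.18454936, 0.12446352 (working shown to 8 dp, full precision carried).
D = 0.13733906² + 0.20171674² + 0.14592275² + 0.20600858² + 0.18454936² + 0.12446352² = 0.01886202 + 0.04068964 + 0.02129345 + 0.04243954 + 0.03405846 + 0.01549117 = 0.17283428.
So 1/D = 5.785889, i.e. 5.7859 to 4 decimal places.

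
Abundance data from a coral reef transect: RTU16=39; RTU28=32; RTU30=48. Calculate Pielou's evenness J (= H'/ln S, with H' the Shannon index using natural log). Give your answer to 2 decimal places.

0.99

Total N = 39+32+48 = 119, so the proportions are 0.3277, 0.2689, 0.4034 (working shown to 4 dp, full precision carried).
H' = −Σ pᵢ ln pᵢ = −((-0.3656) + (-0.3532) + (-0.3662)) = 1.0850.
With S = 3 species, ln S = 1.0986, so J = 1.0850/1.0986 = 0.9876, i.e. 0.99 to 2 decimal places.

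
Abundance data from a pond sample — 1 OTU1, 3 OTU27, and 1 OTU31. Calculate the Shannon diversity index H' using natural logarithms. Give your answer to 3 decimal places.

0.950

Total N = 1+3+1 = 5, so the proportions are 0.2, 0.6, 0.2 (working shown to 5 dp, full precision carried).
Each pᵢ ln pᵢ term: 0.2×(-1.60944)=-0.32189, 0.6×(-0.51083)=-0.30650, 0.2×(-1.60944)=-0.32189.
Sum = -0.95027, so H' = 0.950.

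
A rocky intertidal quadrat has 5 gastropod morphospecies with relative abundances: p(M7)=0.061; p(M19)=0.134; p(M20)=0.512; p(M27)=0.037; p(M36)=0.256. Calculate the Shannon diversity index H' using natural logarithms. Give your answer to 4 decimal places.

1.2535

Each pᵢ ln pᵢ term (working shown to 6 dp, full precision carried): 0.061×(-2.796881)=-0.170610, 0.134×(-2.009915)=-0.269329, 0.512×(-0.669431)=-0.342748, 0.037×(-3.296837)=-0.121983, 0.256×(-1.362578)=-0.348820.
Sum = -1.253490, so H' = 1.2535.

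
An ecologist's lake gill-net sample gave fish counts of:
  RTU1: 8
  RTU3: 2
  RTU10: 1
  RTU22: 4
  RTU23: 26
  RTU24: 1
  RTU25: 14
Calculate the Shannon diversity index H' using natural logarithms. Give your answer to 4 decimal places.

Total N = 8+2+1+4+26+1+14 = 56, so the proportions are 0.142857, 0.035714, 0.017857, 0.071429, 0.464286, 0.017857, 0.25 (working shown to 6 dp, full precision carried).
Each pᵢ ln pᵢ term: 0.142857×(-1.945910)=-0.277987, 0.035714×(-3.332205)=-0.119007, 0.017857×(-4.025352)=-0.071881, 0.071429×(-2.639057)=-0.188504, 0.464286×(-0.767255)=-0.356226, 0.017857×(-4.025352)=-0.071881, 0.25×(-1.386294)=-0.346574.
Sum = -1.432060, so H' = 1.4321.

1.4321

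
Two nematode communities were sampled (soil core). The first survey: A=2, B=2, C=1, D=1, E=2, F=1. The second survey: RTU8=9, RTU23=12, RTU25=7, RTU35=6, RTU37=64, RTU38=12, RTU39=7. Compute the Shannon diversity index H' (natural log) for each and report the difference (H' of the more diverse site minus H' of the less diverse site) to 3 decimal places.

The first survey: N=9, proportions 0.22222, 0.22222, 0.11111, 0.11111, 0.22222, 0.11111, giving H' = 1.73513 (working shown to 5 dp, full precision carried).
The second survey: N=117, proportions 0.07692, 0.10256, 0.05983, 0.05128, 0.54701, 0.10256, 0.05983, giving H' = 1.48376.
Difference = |1.73513 − 1.48376| = 0.25137, i.e. 0.251 to 3 decimal places.

0.251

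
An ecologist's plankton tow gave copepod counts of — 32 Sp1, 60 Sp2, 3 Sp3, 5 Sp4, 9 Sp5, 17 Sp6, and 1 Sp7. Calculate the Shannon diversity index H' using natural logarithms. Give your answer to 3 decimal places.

Total N = 32+60+3+5+9+17+1 = 127, so the proportions are 0.25197, 0.47244, 0.02362, 0.03937, 0.07087, 0.13386, 0.00787 (working shown to 5 dp, full precision carried).
Each pᵢ ln pᵢ term: 0.25197×(-1.37845)=-0.34733, 0.47244×(-0.74984)=-0.35426, 0.02362×(-3.74557)=-0.08848, 0.03937×(-3.23475)=-0.12735, 0.07087×(-2.64696)=-0.18758, 0.13386×(-2.01097)=-0.26919, 0.00787×(-4.84419)=-0.03814.
Sum = -1.41232, so H' = 1.412.

1.412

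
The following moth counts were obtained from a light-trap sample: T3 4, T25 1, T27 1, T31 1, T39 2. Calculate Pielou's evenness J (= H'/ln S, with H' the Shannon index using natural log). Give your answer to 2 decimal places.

Total N = 4+1+1+1+2 = 9, so the proportions are 0.4444, 0.1111, 0.1111, 0.1111, 0.2222 (working shown to 4 dp, full precision carried).
H' = −Σ pᵢ ln pᵢ = −((-0.3604) + (-0.2441) + (-0.2441) + (-0.2441) + (-0.3342)) = 1.4271.
With S = 5 species, ln S = 1.6094, so J = 1.4271/1.6094 = 0.8867, i.e. 0.89 to 2 decimal places.

0.89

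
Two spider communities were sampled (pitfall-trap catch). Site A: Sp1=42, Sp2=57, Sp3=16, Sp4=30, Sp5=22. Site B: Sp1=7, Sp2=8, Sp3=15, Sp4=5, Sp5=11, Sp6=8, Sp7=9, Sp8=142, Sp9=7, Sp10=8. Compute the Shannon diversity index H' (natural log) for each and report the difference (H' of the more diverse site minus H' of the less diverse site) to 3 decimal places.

0.101

Site A: N=167, proportions 0.251497, 0.3413174, 0.0958084, 0.1796407, 0.1317365, giving H' = 1.5141835 (working shown to 7 dp, full precision carried).
Site B: N=220, proportions 0.0318182, 0.0363636, 0.0681818, 0.0227273, 0.05, 0.0363636, 0.0409091, 0.6454545, 0.0318182, 0.0363636, giving H' = 1.4131885.
Difference = |1.5141835 − 1.4131885| = 0.1009950, i.e. 0.101 to 3 decimal places.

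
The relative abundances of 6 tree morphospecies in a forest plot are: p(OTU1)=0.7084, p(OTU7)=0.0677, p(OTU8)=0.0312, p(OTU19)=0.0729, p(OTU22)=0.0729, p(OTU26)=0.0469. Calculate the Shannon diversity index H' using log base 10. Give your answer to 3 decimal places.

Each pᵢ log₁₀ pᵢ term (working shown to 5 dp, full precision carried): 0.7084×(-0.14972)=-0.10606, 0.0677×(-1.16941)=-0.07917, 0.0312×(-1.50585)=-0.04698, 0.0729×(-1.13727)=-0.08291, 0.0729×(-1.13727)=-0.08291, 0.0469×(-1.32883)=-0.06232.
Sum = -0.46035, so H' = 0.460.

0.460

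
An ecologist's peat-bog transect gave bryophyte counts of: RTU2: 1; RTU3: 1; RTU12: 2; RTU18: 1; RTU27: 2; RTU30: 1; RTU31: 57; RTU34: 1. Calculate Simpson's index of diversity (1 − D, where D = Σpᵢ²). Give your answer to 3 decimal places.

Total N = 1+1+2+1+2+1+57+1 = 66, so the proportions are 0.01515, 0.01515, 0.0303, 0.01515, 0.0303, 0.01515, 0.86364, 0.01515 (working shown to 5 dp, full precision carried).
D = 0.01515² + 0.01515² + 0.0303² + 0.01515² + 0.0303² + 0.01515² + 0.86364² + 0.01515² = 0.00023 + 0.00023 + 0.00092 + 0.00023 + 0.00092 + 0.00023 + 0.74587 + 0.00023 = 0.74885.
So 1 − D = 0.25115, i.e. 0.251 to 3 decimal places.

0.251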